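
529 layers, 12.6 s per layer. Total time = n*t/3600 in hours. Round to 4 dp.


t = 529 * 12.6 / 3600 = 1.8515 hrs


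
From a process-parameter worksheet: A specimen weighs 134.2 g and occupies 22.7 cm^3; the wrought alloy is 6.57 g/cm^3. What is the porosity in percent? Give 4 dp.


rho_part = 134.2 / 22.7 = 5.91189427 g/cm^3
Porosity = (1 - 5.91189427/6.57)*100 = 10.0168 %


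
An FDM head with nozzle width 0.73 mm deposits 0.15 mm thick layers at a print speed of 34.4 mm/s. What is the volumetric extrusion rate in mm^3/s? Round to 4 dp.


Rate = 0.73 * 0.15 * 34.4 = 3.7668 mm^3/s


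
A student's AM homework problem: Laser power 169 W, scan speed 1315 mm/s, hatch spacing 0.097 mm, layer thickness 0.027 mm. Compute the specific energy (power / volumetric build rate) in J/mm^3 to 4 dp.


Build rate = 1315 * 0.097 * 0.027 = 3.443985 mm^3/s
SE = 169 / 3.443985 = 49.0711 J/mm^3


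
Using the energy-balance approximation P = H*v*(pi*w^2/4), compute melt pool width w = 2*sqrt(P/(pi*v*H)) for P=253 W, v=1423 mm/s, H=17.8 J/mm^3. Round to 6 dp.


w = 2*sqrt(253/(pi*1423*17.8)) = 0.112772 mm


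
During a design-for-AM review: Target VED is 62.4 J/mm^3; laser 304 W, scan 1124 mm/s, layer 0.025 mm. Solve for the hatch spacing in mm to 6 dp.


h = 304 / (62.4*1124*0.025) = 0.173373 mm


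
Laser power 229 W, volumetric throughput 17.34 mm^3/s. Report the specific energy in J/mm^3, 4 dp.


SE = 229 / 17.34 = 13.2065 J/mm^3


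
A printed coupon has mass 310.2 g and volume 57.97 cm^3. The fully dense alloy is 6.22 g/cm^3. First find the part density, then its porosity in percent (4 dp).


rho_part = 310.2 / 57.97 = 5.35104364 g/cm^3
Porosity = (1 - 5.35104364/6.22)*100 = 13.9704 %


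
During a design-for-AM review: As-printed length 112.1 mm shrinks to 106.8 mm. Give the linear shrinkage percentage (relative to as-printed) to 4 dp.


Shrinkage = ((112.1-106.8)/112.1)*100 = 4.7279 %


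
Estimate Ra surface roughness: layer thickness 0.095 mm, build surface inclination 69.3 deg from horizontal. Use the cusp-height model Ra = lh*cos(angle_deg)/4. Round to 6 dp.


Ra = 0.095 * cos(69.3) / 4 = 0.008395 mm


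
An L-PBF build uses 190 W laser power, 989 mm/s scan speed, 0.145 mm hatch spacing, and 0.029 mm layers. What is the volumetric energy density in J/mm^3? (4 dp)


E = 190 / (989*0.145*0.029) = 45.6869 J/mm^3


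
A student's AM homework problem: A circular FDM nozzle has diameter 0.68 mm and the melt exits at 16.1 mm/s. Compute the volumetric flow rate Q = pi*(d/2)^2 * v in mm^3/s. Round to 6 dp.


A = pi*(0.68/2)^2 = 0.36316811 mm^2
Q = 0.36316811 * 16.1 = 5.847007 mm^3/s


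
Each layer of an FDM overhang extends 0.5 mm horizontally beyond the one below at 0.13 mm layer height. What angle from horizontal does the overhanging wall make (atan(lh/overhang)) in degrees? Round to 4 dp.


angle = atan(0.13/0.5) = 14.5742 degrees


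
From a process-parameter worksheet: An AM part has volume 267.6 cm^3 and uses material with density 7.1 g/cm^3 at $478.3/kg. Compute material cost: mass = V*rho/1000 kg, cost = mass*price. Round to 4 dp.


Mass = 267.6*7.1/1000 = 1.89996 kg
Cost = 1.89996 * 478.3 = 908.7509 $


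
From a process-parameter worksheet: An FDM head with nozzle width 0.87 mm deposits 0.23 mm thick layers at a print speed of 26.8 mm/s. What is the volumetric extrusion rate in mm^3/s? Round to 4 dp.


Rate = 0.87 * 0.23 * 26.8 = 5.3627 mm^3/s


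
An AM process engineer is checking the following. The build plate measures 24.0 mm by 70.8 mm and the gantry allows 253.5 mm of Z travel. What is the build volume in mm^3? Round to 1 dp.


V = 24.0 * 70.8 * 253.5 = 430747.2 mm^3


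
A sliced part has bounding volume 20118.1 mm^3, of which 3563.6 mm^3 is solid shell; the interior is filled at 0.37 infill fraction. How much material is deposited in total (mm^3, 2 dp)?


V_infill = (20118.1 - 3563.6) * 0.37 = 6125.17
V_total = 3563.6 + 6125.17 = 9688.77 mm^3


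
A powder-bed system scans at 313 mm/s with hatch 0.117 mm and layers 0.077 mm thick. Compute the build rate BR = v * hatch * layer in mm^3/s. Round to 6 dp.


Rate = 313 * 0.117 * 0.077 = 2.819817 mm^3/s


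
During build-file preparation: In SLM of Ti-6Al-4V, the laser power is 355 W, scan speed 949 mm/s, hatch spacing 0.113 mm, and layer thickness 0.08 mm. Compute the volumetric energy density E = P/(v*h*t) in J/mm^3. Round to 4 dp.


E = 355 / (949*0.113*0.08) = 41.3803 J/mm^3


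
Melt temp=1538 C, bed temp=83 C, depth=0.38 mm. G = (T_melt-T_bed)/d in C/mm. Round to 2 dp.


G = (1538-83)/0.38 = 3828.95 C/mm


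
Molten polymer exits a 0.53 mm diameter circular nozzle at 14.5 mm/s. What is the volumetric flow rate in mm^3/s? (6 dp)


A = pi*(0.53/2)^2 = 0.22061834 mm^2
Q = 0.22061834 * 14.5 = 3.198966 mm^3/s


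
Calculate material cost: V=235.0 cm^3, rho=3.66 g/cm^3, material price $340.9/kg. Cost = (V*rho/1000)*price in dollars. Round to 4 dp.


Mass = 235.0*3.66/1000 = 0.8601 kg
Cost = 0.8601 * 340.9 = 293.2081 $


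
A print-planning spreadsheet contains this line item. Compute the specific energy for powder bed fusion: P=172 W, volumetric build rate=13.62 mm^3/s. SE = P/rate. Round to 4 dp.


SE = 172 / 13.62 = 12.6285 J/mm^3


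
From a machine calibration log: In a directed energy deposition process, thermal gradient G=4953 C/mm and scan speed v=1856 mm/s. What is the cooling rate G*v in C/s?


CR = 4953 * 1856 = 9192768 C/s


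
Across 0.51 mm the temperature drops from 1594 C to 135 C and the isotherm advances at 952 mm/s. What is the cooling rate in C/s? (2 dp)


G = (1594-135)/0.51 = 2860.78431373 C/mm
CR = 2860.78431373 * 952 = 2723466.67 C/s


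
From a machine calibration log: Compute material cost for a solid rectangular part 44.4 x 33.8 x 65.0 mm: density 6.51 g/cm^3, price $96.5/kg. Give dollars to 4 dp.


V = 44.4 * 33.8 * 65.0 = 97546.8 mm^3 = 97.5468 cm^3
Mass = 97.5468 * 6.51 / 1000 = 0.63502967 kg
Cost = 0.63502967 * 96.5 = 61.2804 $


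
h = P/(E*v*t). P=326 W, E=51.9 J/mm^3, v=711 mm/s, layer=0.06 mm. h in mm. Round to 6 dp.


h = 326 / (51.9*711*0.06) = 0.147241 mm


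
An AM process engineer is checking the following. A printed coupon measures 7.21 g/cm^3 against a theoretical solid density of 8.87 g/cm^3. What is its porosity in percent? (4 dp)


Porosity = (1-7.21/8.87)*100 = 18.7148 %


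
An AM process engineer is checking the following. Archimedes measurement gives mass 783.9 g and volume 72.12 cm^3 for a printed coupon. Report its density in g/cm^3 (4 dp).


rho = 783.9 / 72.12 = 10.8694 g/cm^3


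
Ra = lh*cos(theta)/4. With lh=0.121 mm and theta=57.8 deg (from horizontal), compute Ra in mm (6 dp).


Ra = 0.121 * cos(57.8) / 4 = 0.01612 mm


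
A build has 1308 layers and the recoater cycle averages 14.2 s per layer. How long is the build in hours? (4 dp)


t = 1308 * 14.2 / 3600 = 5.1593 hrs


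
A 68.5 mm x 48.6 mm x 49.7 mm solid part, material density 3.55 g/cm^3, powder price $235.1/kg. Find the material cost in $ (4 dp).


V = 68.5 * 48.6 * 49.7 = 165456.27 mm^3 = 165.45627 cm^3
Mass = 165.45627 * 3.55 / 1000 = 0.58736976 kg
Cost = 0.58736976 * 235.1 = 138.0906 $


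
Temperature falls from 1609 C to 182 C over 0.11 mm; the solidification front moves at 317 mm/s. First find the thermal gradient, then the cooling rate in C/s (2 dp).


G = (1609-182)/0.11 = 12972.72727273 C/mm
CR = 12972.72727273 * 317 = 4112354.55 C/s


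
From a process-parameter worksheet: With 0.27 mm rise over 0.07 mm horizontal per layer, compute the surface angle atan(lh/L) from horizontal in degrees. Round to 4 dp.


angle = atan(0.27/0.07) = 75.4655 degrees


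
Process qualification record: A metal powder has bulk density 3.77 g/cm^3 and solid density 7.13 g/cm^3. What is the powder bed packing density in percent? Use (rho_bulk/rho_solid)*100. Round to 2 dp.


Packing = (3.77/7.13)*100 = 52.88 %


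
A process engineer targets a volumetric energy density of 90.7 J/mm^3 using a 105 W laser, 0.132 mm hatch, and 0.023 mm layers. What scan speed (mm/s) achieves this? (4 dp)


v = 105 / (90.7*0.132*0.023) = 381.3118 mm/s


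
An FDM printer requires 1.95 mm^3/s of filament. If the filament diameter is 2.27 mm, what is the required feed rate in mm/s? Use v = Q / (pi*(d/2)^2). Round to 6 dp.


A = pi*(2.27/2)^2 = 4.047078
v = 1.95 / 4.047078 = 0.481829 mm/s


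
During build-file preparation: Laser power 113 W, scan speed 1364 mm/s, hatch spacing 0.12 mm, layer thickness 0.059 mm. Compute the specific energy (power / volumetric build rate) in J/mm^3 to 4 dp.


Build rate = 1364 * 0.12 * 0.059 = 9.65712 mm^3/s
SE = 113 / 9.65712 = 11.7012 J/mm^3


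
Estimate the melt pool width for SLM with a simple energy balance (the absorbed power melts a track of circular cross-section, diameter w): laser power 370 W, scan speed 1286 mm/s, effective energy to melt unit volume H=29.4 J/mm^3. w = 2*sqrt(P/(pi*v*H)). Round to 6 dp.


w = 2*sqrt(370/(pi*1286*29.4)) = 0.111625 mm


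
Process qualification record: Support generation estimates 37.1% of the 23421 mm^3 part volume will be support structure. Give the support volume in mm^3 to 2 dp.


V_support = 23421 * 0.371 = 8689.19 mm^3


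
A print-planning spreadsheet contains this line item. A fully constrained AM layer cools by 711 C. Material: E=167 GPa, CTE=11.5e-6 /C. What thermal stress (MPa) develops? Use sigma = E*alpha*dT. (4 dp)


sigma = 167*1000 * 11.5e-6 * 711 = 1365.4755 MPa


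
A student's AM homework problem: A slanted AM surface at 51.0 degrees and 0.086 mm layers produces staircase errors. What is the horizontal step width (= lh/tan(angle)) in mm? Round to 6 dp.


step = 0.086 / tan(51.0) = 0.069641 mm


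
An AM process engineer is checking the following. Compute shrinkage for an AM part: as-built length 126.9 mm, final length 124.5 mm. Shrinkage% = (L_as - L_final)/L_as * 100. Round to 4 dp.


Shrinkage = ((126.9-124.5)/126.9)*100 = 1.8913 %


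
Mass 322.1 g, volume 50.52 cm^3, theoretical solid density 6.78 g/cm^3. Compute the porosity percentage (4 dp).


rho_part = 322.1 / 50.52 = 6.37569279 g/cm^3
Porosity = (1 - 6.37569279/6.78)*100 = 5.9632 %


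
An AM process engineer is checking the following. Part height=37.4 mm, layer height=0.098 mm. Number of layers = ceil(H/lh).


Layers = ceil(37.4/0.098) = 382


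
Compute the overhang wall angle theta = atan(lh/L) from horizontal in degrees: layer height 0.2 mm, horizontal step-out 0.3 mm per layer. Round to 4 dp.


angle = atan(0.2/0.3) = 33.6901 degrees


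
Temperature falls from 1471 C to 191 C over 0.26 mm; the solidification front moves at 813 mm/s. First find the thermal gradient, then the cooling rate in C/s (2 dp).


G = (1471-191)/0.26 = 4923.07692308 C/mm
CR = 4923.07692308 * 813 = 4002461.54 C/s


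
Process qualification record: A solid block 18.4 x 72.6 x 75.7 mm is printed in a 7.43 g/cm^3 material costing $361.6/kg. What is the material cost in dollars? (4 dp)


V = 18.4 * 72.6 * 75.7 = 101123.088 mm^3 = 101.123088 cm^3
Mass = 101.123088 * 7.43 / 1000 = 0.75134454 kg
Cost = 0.75134454 * 361.6 = 271.6862 $


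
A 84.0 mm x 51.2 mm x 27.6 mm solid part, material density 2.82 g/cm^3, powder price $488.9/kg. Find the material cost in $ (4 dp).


V = 84.0 * 51.2 * 27.6 = 118702.08 mm^3 = 118.70208 cm^3
Mass = 118.70208 * 2.82 / 1000 = 0.33473987 kg
Cost = 0.33473987 * 488.9 = 163.6543 $


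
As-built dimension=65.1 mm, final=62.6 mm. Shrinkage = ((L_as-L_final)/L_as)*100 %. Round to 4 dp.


Shrinkage = ((65.1-62.6)/65.1)*100 = 3.8402 %


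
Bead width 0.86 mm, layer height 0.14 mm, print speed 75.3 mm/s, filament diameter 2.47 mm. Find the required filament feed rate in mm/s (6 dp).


Q = 0.86 * 0.14 * 75.3 = 9.06612 mm^3/s
A_fil = pi*(2.47/2)^2 = 4.79163566 mm^2
v_feed = 9.06612 / 4.79163566 = 1.892072 mm/s


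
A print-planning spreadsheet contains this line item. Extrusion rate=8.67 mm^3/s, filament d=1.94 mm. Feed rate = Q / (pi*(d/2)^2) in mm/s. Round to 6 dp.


A = pi*(1.94/2)^2 = 2.955925
v = 8.67 / 2.955925 = 2.933092 mm/s


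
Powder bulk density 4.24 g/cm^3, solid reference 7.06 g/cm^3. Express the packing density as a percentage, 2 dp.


Packing = (4.24/7.06)*100 = 60.06 %


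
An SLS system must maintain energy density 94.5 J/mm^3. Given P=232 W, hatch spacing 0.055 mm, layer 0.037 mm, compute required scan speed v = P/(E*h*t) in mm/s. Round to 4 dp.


v = 232 / (94.5*0.055*0.037) = 1206.4012 mm/s


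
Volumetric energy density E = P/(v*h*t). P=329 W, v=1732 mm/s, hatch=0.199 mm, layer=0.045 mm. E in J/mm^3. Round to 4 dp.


E = 329 / (1732*0.199*0.045) = 21.212 J/mm^3


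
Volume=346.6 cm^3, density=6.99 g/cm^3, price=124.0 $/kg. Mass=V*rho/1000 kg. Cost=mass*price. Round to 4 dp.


Mass = 346.6*6.99/1000 = 2.422734 kg
Cost = 2.422734 * 124.0 = 300.419 $


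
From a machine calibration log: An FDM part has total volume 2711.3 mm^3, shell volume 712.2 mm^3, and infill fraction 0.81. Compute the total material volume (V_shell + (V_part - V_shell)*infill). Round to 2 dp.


V_infill = (2711.3 - 712.2) * 0.81 = 1619.27
V_total = 712.2 + 1619.27 = 2331.47 mm^3


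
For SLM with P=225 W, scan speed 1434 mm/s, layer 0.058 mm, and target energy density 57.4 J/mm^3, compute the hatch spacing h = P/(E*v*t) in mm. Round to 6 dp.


h = 225 / (57.4*1434*0.058) = 0.04713 mm


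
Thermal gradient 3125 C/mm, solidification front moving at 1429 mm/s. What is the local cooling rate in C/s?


CR = 3125 * 1429 = 4465625 C/s


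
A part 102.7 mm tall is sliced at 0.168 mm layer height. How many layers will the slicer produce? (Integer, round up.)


Layers = ceil(102.7/0.168) = 612


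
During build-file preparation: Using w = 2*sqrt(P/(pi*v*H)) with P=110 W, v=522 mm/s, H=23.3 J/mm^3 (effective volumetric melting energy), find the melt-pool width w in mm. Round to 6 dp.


w = 2*sqrt(110/(pi*522*23.3)) = 0.10731 mm


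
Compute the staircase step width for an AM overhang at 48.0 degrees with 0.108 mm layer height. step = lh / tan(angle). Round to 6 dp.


step = 0.108 / tan(48.0) = 0.097244 mm


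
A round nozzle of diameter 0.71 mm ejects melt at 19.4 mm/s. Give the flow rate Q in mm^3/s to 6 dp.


A = pi*(0.71/2)^2 = 0.39591921 mm^2
Q = 0.39591921 * 19.4 = 7.680833 mm^3/s


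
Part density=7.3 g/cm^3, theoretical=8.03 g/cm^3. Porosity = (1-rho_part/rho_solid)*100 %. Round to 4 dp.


Porosity = (1-7.3/8.03)*100 = 9.0909 %


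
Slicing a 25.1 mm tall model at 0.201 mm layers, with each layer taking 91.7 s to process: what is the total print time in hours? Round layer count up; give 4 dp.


Layers = ceil(25.1/0.201) = 125
t = 125 * 91.7 / 3600 = 3.184 hrs


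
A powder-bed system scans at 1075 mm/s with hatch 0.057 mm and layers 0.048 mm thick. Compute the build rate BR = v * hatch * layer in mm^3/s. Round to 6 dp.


Rate = 1075 * 0.057 * 0.048 = 2.9412 mm^3/s


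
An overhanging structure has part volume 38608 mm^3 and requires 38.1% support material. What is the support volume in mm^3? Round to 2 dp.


V_support = 38608 * 0.381 = 14709.65 mm^3


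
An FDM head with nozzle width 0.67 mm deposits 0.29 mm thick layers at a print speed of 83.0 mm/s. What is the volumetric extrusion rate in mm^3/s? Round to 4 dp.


Rate = 0.67 * 0.29 * 83.0 = 16.1269 mm^3/s


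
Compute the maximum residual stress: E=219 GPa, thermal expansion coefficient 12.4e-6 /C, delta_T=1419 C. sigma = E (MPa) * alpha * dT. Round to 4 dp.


sigma = 219*1000 * 12.4e-6 * 1419 = 3853.4364 MPa


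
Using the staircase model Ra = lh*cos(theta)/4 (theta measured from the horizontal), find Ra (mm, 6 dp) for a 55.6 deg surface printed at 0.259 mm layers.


Ra = 0.259 * cos(55.6) / 4 = 0.036582 mm


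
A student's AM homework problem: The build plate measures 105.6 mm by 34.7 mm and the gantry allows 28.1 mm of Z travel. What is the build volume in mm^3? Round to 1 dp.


V = 105.6 * 34.7 * 28.1 = 102967.4 mm^3


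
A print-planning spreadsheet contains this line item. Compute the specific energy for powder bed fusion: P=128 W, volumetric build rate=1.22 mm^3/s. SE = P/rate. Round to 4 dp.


SE = 128 / 1.22 = 104.918 J/mm^3


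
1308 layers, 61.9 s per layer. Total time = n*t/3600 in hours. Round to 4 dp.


t = 1308 * 61.9 / 3600 = 22.4903 hrs


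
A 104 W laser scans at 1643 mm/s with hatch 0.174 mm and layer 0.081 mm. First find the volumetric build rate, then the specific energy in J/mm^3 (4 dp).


Build rate = 1643 * 0.174 * 0.081 = 23.156442 mm^3/s
SE = 104 / 23.156442 = 4.4912 J/mm^3


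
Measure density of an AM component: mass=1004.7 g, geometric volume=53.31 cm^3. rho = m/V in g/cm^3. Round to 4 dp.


rho = 1004.7 / 53.31 = 18.8464 g/cm^3


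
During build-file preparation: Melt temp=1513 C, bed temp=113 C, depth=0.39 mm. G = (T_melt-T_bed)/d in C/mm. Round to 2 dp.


G = (1513-113)/0.39 = 3589.74 C/mm


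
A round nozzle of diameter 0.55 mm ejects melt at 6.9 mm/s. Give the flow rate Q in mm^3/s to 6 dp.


A = pi*(0.55/2)^2 = 0.23758294 mm^2
Q = 0.23758294 * 6.9 = 1.639322 mm^3/s


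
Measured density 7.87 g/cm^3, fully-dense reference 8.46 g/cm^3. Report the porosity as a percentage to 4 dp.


Porosity = (1-7.87/8.46)*100 = 6.974 %


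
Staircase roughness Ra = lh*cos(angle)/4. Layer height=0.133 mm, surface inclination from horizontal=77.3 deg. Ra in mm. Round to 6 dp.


Ra = 0.133 * cos(77.3) / 4 = 0.00731 mm


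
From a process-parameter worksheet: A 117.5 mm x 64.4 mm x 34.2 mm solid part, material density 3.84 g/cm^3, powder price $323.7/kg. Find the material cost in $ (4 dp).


V = 117.5 * 64.4 * 34.2 = 258791.4 mm^3 = 258.7914 cm^3
Mass = 258.7914 * 3.84 / 1000 = 0.99375898 kg
Cost = 0.99375898 * 323.7 = 321.6798 $


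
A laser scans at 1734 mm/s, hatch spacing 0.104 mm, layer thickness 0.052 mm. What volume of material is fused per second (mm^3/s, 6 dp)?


Rate = 1734 * 0.104 * 0.052 = 9.377472 mm^3/s


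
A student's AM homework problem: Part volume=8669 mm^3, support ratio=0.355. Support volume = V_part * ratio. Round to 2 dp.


V_support = 8669 * 0.355 = 3077.5 mm^3


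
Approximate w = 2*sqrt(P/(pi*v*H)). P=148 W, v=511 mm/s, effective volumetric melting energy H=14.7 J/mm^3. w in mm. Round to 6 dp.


w = 2*sqrt(148/(pi*511*14.7)) = 0.158386 mm


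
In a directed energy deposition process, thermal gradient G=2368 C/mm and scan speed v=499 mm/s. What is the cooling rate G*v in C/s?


CR = 2368 * 499 = 1181632 C/s


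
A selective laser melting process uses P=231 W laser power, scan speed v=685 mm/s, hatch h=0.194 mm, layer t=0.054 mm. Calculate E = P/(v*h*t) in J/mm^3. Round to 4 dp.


E = 231 / (685*0.194*0.054) = 32.1904 J/mm^3


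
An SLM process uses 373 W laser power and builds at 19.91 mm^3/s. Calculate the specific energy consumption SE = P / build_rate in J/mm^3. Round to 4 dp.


SE = 373 / 19.91 = 18.7343 J/mm^3


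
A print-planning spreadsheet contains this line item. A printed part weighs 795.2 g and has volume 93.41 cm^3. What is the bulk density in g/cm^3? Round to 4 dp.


rho = 795.2 / 93.41 = 8.513 g/cm^3


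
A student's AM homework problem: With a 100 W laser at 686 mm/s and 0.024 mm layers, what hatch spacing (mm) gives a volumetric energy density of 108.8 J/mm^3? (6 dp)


h = 100 / (108.8*686*0.024) = 0.055826 mm


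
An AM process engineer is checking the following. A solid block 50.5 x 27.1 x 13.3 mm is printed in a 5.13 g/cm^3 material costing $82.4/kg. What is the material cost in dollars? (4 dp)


V = 50.5 * 27.1 * 13.3 = 18201.715 mm^3 = 18.201715 cm^3
Mass = 18.201715 * 5.13 / 1000 = 0.0933748 kg
Cost = 0.0933748 * 82.4 = 7.6941 $


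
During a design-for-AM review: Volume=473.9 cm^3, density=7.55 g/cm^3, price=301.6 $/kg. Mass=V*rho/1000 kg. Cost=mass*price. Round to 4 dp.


Mass = 473.9*7.55/1000 = 3.577945 kg
Cost = 3.577945 * 301.6 = 1079.1082 $


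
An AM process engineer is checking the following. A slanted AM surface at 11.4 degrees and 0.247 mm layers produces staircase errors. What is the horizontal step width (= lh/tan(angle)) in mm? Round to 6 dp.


step = 0.247 / tan(11.4) = 1.224983 mm


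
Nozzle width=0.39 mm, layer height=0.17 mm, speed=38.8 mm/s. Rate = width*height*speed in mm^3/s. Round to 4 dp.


Rate = 0.39 * 0.17 * 38.8 = 2.5724 mm^3/s


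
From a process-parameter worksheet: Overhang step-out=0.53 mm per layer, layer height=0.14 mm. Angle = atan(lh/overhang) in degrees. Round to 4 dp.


angle = atan(0.14/0.53) = 14.7968 degrees


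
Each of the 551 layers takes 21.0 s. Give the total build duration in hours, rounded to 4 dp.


t = 551 * 21.0 / 3600 = 3.2142 hrs


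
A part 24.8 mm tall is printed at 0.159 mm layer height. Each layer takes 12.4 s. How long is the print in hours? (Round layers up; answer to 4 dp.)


Layers = ceil(24.8/0.159) = 156
t = 156 * 12.4 / 3600 = 0.5373 hrs


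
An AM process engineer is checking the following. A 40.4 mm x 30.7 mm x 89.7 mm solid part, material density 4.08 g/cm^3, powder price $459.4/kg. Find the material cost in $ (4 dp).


V = 40.4 * 30.7 * 89.7 = 111253.116 mm^3 = 111.253116 cm^3
Mass = 111.253116 * 4.08 / 1000 = 0.45391271 kg
Cost = 0.45391271 * 459.4 = 208.5275 $


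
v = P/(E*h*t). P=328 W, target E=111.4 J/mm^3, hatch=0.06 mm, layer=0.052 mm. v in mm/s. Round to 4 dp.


v = 328 / (111.4*0.06*0.052) = 943.7002 mm/s


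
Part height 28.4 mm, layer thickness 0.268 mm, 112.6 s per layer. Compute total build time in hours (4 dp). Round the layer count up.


Layers = ceil(28.4/0.268) = 106
t = 106 * 112.6 / 3600 = 3.3154 hrs


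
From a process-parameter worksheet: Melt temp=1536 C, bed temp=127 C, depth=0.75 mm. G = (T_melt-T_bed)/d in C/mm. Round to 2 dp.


G = (1536-127)/0.75 = 1878.67 C/mm


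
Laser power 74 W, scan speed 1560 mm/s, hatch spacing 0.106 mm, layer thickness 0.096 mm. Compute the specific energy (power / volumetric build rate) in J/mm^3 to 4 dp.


Build rate = 1560 * 0.106 * 0.096 = 15.87456 mm^3/s
SE = 74 / 15.87456 = 4.6615 J/mm^3


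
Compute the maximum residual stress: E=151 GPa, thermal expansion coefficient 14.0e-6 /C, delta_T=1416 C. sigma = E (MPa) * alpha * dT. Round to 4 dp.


sigma = 151*1000 * 14.0e-6 * 1416 = 2993.424 MPa


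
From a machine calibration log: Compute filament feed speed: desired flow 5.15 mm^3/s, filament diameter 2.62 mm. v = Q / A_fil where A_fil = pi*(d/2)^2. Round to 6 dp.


A = pi*(2.62/2)^2 = 5.391287
v = 5.15 / 5.391287 = 0.955245 mm/s


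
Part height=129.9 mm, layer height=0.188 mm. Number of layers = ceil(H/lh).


Layers = ceil(129.9/0.188) = 691


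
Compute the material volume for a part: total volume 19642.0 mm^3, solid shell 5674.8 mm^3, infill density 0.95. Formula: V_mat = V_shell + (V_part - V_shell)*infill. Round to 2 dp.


V_infill = (19642.0 - 5674.8) * 0.95 = 13268.84
V_total = 5674.8 + 13268.84 = 18943.64 mm^3


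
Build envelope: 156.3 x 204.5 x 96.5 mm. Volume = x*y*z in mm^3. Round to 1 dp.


V = 156.3 * 204.5 * 96.5 = 3084463.3 mm^3


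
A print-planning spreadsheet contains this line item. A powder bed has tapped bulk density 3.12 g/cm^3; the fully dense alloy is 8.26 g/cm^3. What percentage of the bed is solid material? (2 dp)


Packing = (3.12/8.26)*100 = 37.77 %


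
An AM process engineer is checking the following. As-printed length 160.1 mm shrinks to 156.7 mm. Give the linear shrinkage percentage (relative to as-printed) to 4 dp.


Shrinkage = ((160.1-156.7)/160.1)*100 = 2.1237 %


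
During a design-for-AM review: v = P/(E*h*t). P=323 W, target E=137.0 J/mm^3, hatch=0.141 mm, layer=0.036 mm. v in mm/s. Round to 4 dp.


v = 323 / (137.0*0.141*0.036) = 464.4729 mm/s


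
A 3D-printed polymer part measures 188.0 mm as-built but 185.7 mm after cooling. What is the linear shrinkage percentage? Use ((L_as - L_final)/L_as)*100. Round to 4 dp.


Shrinkage = ((188.0-185.7)/188.0)*100 = 1.2234 %


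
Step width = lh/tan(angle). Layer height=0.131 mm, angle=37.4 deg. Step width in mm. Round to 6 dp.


step = 0.131 / tan(37.4) = 0.171341 mm


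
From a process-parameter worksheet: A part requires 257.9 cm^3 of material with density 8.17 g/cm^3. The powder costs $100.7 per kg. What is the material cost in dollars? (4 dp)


Mass = 257.9*8.17/1000 = 2.107043 kg
Cost = 2.107043 * 100.7 = 212.1792 $


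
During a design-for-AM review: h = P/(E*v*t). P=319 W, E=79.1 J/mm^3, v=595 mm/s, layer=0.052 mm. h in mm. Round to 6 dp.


h = 319 / (79.1*595*0.052) = 0.130345 mm


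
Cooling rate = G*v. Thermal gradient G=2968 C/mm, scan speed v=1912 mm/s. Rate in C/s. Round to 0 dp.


CR = 2968 * 1912 = 5674816 C/s


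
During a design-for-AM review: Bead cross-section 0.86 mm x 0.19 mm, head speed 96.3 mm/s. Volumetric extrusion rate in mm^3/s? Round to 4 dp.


Rate = 0.86 * 0.19 * 96.3 = 15.7354 mm^3/s


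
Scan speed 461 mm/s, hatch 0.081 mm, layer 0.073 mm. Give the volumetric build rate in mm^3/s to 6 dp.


Rate = 461 * 0.081 * 0.073 = 2.725893 mm^3/s


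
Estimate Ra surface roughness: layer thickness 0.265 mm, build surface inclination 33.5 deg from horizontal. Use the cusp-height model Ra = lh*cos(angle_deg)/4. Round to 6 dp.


Ra = 0.265 * cos(33.5) / 4 = 0.055245 mm


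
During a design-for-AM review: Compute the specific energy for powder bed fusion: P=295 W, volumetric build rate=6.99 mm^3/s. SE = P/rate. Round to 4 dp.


SE = 295 / 6.99 = 42.2031 J/mm^3


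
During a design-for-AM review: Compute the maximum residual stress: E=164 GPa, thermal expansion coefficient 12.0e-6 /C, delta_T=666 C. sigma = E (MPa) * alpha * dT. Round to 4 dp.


sigma = 164*1000 * 12.0e-6 * 666 = 1310.688 MPa


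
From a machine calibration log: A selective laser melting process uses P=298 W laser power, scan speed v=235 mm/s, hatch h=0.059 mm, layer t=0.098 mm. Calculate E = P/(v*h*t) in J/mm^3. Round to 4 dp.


E = 298 / (235*0.059*0.098) = 219.316 J/mm^3


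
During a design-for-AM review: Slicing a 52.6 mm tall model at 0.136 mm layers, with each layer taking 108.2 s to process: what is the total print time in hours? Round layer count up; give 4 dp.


Layers = ceil(52.6/0.136) = 387
t = 387 * 108.2 / 3600 = 11.6315 hrs


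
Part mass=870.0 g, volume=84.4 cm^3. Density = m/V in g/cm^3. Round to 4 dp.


rho = 870.0 / 84.4 = 10.3081 g/cm^3


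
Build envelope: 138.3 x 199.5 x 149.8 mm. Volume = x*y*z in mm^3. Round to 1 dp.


V = 138.3 * 199.5 * 149.8 = 4133109.3 mm^3


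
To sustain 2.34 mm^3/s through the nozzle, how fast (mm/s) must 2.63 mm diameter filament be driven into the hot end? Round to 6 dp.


A = pi*(2.63/2)^2 = 5.432521
v = 2.34 / 5.432521 = 0.430739 mm/s


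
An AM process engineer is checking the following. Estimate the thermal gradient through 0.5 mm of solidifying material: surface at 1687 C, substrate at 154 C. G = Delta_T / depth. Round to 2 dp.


G = (1687-154)/0.5 = 3066.0 C/mm


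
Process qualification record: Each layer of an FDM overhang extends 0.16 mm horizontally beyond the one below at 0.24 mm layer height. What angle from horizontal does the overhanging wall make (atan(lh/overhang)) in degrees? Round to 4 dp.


angle = atan(0.24/0.16) = 56.3099 degrees


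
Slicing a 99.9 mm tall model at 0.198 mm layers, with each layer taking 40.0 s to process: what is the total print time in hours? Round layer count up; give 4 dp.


Layers = ceil(99.9/0.198) = 505
t = 505 * 40.0 / 3600 = 5.6111 hrs


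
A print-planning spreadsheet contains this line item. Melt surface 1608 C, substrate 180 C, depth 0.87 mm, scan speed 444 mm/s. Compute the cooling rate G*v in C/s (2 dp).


G = (1608-180)/0.87 = 1641.37931034 C/mm
CR = 1641.37931034 * 444 = 728772.41 C/s


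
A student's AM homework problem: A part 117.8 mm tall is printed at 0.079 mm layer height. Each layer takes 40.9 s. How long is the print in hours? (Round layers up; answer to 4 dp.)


Layers = ceil(117.8/0.079) = 1492
t = 1492 * 40.9 / 3600 = 16.9508 hrs


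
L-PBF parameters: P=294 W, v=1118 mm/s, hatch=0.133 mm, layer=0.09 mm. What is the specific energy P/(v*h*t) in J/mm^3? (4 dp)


Build rate = 1118 * 0.133 * 0.09 = 13.38246 mm^3/s
SE = 294 / 13.38246 = 21.9691 J/mm^3


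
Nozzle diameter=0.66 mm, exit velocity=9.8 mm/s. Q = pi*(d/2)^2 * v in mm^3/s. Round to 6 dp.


A = pi*(0.66/2)^2 = 0.34211944 mm^2
Q = 0.34211944 * 9.8 = 3.352771 mm^3/s


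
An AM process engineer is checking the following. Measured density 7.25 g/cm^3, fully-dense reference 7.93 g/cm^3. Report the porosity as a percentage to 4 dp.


Porosity = (1-7.25/7.93)*100 = 8.575 %


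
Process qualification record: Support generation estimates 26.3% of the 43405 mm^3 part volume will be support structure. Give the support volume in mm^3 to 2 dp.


V_support = 43405 * 0.263 = 11415.52 mm^3


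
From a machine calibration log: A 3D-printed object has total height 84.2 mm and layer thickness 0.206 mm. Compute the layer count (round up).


Layers = ceil(84.2/0.206) = 409


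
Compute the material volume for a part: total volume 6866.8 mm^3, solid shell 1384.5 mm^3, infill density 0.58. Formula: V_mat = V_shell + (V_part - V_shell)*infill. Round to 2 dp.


V_infill = (6866.8 - 1384.5) * 0.58 = 3179.73
V_total = 1384.5 + 3179.73 = 4564.23 mm^3


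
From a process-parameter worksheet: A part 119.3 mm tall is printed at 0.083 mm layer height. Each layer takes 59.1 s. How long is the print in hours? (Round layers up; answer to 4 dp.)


Layers = ceil(119.3/0.083) = 1438
t = 1438 * 59.1 / 3600 = 23.6072 hrs


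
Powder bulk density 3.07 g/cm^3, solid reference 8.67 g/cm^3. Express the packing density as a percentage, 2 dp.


Packing = (3.07/8.67)*100 = 35.41 %


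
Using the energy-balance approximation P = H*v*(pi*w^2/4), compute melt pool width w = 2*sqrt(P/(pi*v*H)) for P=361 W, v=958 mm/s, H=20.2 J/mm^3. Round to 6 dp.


w = 2*sqrt(361/(pi*958*20.2)) = 0.154117 mm


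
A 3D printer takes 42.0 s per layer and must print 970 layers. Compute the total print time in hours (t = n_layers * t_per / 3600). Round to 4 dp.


t = 970 * 42.0 / 3600 = 11.3167 hrs


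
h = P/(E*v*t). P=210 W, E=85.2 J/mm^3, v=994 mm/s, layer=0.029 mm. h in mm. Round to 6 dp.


h = 210 / (85.2*994*0.029) = 0.085506 mm


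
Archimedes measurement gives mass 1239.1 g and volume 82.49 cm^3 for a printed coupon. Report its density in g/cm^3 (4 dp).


rho = 1239.1 / 82.49 = 15.0212 g/cm^3


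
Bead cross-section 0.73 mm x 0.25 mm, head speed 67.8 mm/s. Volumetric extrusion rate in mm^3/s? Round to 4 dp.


Rate = 0.73 * 0.25 * 67.8 = 12.3735 mm^3/s


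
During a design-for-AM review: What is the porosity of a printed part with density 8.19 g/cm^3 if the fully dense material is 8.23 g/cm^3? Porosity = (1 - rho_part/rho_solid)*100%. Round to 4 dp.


Porosity = (1-8.19/8.23)*100 = 0.486 %


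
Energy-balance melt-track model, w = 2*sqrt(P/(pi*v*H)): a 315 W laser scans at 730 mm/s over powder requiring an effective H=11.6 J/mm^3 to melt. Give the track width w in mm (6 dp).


w = 2*sqrt(315/(pi*730*11.6)) = 0.217631 mm


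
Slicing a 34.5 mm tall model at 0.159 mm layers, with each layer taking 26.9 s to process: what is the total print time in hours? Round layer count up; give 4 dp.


Layers = ceil(34.5/0.159) = 217
t = 217 * 26.9 / 3600 = 1.6215 hrs


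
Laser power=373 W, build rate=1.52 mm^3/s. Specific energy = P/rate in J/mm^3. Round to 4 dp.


SE = 373 / 1.52 = 245.3947 J/mm^3


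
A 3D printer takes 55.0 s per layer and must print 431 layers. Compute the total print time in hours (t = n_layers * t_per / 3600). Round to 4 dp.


t = 431 * 55.0 / 3600 = 6.5847 hrs


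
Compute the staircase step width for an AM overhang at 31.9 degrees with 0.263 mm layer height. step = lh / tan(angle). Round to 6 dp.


step = 0.263 / tan(31.9) = 0.422527 mm


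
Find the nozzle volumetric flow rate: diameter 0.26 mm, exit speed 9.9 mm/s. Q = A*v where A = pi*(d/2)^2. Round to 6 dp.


A = pi*(0.26/2)^2 = 0.05309292 mm^2
Q = 0.05309292 * 9.9 = 0.52562 mm^3/s


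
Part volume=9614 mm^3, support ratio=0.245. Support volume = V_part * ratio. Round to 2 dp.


V_support = 9614 * 0.245 = 2355.43 mm^3


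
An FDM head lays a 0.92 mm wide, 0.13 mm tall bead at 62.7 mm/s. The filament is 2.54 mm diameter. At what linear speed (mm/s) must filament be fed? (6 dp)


Q = 0.92 * 0.13 * 62.7 = 7.49892 mm^3/s
A_fil = pi*(2.54/2)^2 = 5.06707479 mm^2
v_feed = 7.49892 / 5.06707479 = 1.479931 mm/s


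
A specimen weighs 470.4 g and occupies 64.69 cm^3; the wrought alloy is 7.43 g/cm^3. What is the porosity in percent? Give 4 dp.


rho_part = 470.4 / 64.69 = 7.27160303 g/cm^3
Porosity = (1 - 7.27160303/7.43)*100 = 2.1319 %


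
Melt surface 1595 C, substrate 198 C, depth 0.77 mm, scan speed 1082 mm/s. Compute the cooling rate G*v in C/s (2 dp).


G = (1595-198)/0.77 = 1814.28571429 C/mm
CR = 1814.28571429 * 1082 = 1963057.14 C/s


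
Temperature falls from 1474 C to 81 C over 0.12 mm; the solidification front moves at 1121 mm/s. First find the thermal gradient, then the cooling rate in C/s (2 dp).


G = (1474-81)/0.12 = 11608.33333333 C/mm
CR = 11608.33333333 * 1121 = 13012941.67 C/s


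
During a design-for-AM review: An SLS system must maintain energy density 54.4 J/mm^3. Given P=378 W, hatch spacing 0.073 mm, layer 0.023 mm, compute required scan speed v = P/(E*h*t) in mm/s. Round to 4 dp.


v = 378 / (54.4*0.073*0.023) = 4138.4928 mm/s


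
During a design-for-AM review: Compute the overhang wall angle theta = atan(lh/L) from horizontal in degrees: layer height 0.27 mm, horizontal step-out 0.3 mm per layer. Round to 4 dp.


angle = atan(0.27/0.3) = 41.9872 degrees


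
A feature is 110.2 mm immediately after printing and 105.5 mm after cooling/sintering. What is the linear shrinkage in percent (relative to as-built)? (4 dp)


Shrinkage = ((110.2-105.5)/110.2)*100 = 4.265 %


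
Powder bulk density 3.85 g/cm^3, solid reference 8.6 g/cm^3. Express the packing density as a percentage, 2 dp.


Packing = (3.85/8.6)*100 = 44.77 %


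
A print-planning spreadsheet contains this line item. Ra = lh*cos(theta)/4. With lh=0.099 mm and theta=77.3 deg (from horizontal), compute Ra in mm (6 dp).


Ra = 0.099 * cos(77.3) / 4 = 0.005441 mm


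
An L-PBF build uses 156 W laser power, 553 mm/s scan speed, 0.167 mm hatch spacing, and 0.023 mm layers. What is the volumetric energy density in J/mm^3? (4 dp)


E = 156 / (553*0.167*0.023) = 73.4438 J/mm^3


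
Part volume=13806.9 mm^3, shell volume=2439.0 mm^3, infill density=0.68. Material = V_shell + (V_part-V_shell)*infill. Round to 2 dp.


V_infill = (13806.9 - 2439.0) * 0.68 = 7730.17
V_total = 2439.0 + 7730.17 = 10169.17 mm^3


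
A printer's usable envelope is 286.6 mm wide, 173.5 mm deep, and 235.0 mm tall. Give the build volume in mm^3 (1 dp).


V = 286.6 * 173.5 * 235.0 = 11685398.5 mm^3


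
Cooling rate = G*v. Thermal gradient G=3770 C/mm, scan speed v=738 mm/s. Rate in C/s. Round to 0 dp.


CR = 3770 * 738 = 2782260 C/s


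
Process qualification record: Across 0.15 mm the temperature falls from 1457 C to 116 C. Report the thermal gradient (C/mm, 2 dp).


G = (1457-116)/0.15 = 8940.0 C/mm


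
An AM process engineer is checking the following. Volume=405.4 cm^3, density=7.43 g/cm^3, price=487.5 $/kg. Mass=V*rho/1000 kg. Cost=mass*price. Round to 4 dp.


Mass = 405.4*7.43/1000 = 3.012122 kg
Cost = 3.012122 * 487.5 = 1468.4095 $


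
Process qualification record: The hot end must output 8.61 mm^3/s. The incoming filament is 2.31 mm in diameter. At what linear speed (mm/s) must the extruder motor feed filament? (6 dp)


A = pi*(2.31/2)^2 = 4.190963
v = 8.61 / 4.190963 = 2.05442 mm/s


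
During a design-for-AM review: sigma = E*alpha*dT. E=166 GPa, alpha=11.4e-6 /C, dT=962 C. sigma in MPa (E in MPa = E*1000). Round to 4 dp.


sigma = 166*1000 * 11.4e-6 * 962 = 1820.4888 MPa


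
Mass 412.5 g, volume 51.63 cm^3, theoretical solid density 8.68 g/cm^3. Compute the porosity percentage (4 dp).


rho_part = 412.5 / 51.63 = 7.98954096 g/cm^3
Porosity = (1 - 7.98954096/8.68)*100 = 7.9546 %


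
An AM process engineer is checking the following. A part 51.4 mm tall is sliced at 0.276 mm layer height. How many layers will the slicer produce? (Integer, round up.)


Layers = ceil(51.4/0.276) = 187


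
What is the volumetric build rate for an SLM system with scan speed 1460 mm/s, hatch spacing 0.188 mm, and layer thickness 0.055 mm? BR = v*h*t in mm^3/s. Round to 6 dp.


Rate = 1460 * 0.188 * 0.055 = 15.0964 mm^3/s


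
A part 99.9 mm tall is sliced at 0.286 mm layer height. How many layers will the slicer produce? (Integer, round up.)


Layers = ceil(99.9/0.286) = 350


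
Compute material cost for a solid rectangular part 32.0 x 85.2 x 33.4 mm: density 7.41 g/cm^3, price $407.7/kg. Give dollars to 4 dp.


V = 32.0 * 85.2 * 33.4 = 91061.76 mm^3 = 91.06176 cm^3
Mass = 91.06176 * 7.41 / 1000 = 0.67476764 kg
Cost = 0.67476764 * 407.7 = 275.1028 $


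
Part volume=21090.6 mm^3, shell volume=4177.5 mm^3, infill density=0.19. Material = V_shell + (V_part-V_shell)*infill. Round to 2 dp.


V_infill = (21090.6 - 4177.5) * 0.19 = 3213.49
V_total = 4177.5 + 3213.49 = 7390.99 mm^3


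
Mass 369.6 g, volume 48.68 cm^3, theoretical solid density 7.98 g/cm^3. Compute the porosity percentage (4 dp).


rho_part = 369.6 / 48.68 = 7.59244043 g/cm^3
Porosity = (1 - 7.59244043/7.98)*100 = 4.8566 %


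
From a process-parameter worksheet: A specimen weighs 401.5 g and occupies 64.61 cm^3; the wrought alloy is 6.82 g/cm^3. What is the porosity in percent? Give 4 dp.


rho_part = 401.5 / 64.61 = 6.21420833 g/cm^3
Porosity = (1 - 6.21420833/6.82)*100 = 8.8826 %


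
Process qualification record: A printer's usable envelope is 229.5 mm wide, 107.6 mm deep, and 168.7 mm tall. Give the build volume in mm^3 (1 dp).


V = 229.5 * 107.6 * 168.7 = 4165911.5 mm^3


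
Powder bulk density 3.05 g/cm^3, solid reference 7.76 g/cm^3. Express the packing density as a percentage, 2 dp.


Packing = (3.05/7.76)*100 = 39.3 %


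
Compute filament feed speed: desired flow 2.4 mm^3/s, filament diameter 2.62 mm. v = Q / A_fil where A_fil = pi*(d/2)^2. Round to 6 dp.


A = pi*(2.62/2)^2 = 5.391287
v = 2.4 / 5.391287 = 0.445163 mm/s


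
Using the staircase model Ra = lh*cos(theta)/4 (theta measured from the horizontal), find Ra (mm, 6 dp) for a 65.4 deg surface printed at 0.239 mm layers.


Ra = 0.239 * cos(65.4) / 4 = 0.024873 mm


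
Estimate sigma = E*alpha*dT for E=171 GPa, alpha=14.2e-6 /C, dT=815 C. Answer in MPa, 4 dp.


sigma = 171*1000 * 14.2e-6 * 815 = 1978.983 MPa


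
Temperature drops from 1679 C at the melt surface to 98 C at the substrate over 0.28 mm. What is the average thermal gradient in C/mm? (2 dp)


G = (1679-98)/0.28 = 5646.43 C/mm


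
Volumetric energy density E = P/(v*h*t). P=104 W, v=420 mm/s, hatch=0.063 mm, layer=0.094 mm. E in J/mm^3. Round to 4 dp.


E = 104 / (420*0.063*0.094) = 41.8134 J/mm^3


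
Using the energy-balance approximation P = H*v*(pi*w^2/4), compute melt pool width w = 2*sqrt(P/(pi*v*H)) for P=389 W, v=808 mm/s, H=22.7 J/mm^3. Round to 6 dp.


w = 2*sqrt(389/(pi*808*22.7)) = 0.164328 mm
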